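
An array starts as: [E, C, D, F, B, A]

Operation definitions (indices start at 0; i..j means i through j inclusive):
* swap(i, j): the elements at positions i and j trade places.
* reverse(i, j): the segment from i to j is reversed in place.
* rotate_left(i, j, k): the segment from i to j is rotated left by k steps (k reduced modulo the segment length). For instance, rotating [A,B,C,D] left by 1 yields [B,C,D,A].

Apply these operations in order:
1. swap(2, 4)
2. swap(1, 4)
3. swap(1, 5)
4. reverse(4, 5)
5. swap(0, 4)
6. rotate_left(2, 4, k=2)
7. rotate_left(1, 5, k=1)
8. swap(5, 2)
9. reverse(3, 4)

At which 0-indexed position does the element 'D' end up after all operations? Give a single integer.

Answer: 0

Derivation:
After 1 (swap(2, 4)): [E, C, B, F, D, A]
After 2 (swap(1, 4)): [E, D, B, F, C, A]
After 3 (swap(1, 5)): [E, A, B, F, C, D]
After 4 (reverse(4, 5)): [E, A, B, F, D, C]
After 5 (swap(0, 4)): [D, A, B, F, E, C]
After 6 (rotate_left(2, 4, k=2)): [D, A, E, B, F, C]
After 7 (rotate_left(1, 5, k=1)): [D, E, B, F, C, A]
After 8 (swap(5, 2)): [D, E, A, F, C, B]
After 9 (reverse(3, 4)): [D, E, A, C, F, B]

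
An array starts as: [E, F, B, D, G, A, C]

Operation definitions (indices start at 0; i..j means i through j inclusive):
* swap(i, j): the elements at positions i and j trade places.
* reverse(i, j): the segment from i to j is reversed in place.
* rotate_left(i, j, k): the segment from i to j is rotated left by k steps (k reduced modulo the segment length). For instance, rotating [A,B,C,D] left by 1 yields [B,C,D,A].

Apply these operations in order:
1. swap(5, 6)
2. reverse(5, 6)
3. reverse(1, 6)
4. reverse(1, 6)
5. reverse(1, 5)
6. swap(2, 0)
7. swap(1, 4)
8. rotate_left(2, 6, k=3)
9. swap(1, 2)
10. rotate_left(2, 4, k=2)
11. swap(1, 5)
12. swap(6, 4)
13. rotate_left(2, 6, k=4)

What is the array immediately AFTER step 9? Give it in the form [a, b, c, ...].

Answer: [G, F, B, C, E, D, A]

Derivation:
After 1 (swap(5, 6)): [E, F, B, D, G, C, A]
After 2 (reverse(5, 6)): [E, F, B, D, G, A, C]
After 3 (reverse(1, 6)): [E, C, A, G, D, B, F]
After 4 (reverse(1, 6)): [E, F, B, D, G, A, C]
After 5 (reverse(1, 5)): [E, A, G, D, B, F, C]
After 6 (swap(2, 0)): [G, A, E, D, B, F, C]
After 7 (swap(1, 4)): [G, B, E, D, A, F, C]
After 8 (rotate_left(2, 6, k=3)): [G, B, F, C, E, D, A]
After 9 (swap(1, 2)): [G, F, B, C, E, D, A]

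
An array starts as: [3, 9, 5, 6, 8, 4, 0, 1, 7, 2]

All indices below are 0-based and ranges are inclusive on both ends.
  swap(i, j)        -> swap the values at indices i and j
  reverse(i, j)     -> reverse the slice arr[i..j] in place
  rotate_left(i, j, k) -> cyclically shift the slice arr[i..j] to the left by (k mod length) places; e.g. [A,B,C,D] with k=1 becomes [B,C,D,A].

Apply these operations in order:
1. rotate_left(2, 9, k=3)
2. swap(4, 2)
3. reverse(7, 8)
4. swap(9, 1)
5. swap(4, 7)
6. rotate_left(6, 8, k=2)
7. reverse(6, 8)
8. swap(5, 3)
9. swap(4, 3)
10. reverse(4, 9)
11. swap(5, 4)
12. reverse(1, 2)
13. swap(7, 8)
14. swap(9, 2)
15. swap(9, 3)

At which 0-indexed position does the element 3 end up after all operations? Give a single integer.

Answer: 0

Derivation:
After 1 (rotate_left(2, 9, k=3)): [3, 9, 4, 0, 1, 7, 2, 5, 6, 8]
After 2 (swap(4, 2)): [3, 9, 1, 0, 4, 7, 2, 5, 6, 8]
After 3 (reverse(7, 8)): [3, 9, 1, 0, 4, 7, 2, 6, 5, 8]
After 4 (swap(9, 1)): [3, 8, 1, 0, 4, 7, 2, 6, 5, 9]
After 5 (swap(4, 7)): [3, 8, 1, 0, 6, 7, 2, 4, 5, 9]
After 6 (rotate_left(6, 8, k=2)): [3, 8, 1, 0, 6, 7, 5, 2, 4, 9]
After 7 (reverse(6, 8)): [3, 8, 1, 0, 6, 7, 4, 2, 5, 9]
After 8 (swap(5, 3)): [3, 8, 1, 7, 6, 0, 4, 2, 5, 9]
After 9 (swap(4, 3)): [3, 8, 1, 6, 7, 0, 4, 2, 5, 9]
After 10 (reverse(4, 9)): [3, 8, 1, 6, 9, 5, 2, 4, 0, 7]
After 11 (swap(5, 4)): [3, 8, 1, 6, 5, 9, 2, 4, 0, 7]
After 12 (reverse(1, 2)): [3, 1, 8, 6, 5, 9, 2, 4, 0, 7]
After 13 (swap(7, 8)): [3, 1, 8, 6, 5, 9, 2, 0, 4, 7]
After 14 (swap(9, 2)): [3, 1, 7, 6, 5, 9, 2, 0, 4, 8]
After 15 (swap(9, 3)): [3, 1, 7, 8, 5, 9, 2, 0, 4, 6]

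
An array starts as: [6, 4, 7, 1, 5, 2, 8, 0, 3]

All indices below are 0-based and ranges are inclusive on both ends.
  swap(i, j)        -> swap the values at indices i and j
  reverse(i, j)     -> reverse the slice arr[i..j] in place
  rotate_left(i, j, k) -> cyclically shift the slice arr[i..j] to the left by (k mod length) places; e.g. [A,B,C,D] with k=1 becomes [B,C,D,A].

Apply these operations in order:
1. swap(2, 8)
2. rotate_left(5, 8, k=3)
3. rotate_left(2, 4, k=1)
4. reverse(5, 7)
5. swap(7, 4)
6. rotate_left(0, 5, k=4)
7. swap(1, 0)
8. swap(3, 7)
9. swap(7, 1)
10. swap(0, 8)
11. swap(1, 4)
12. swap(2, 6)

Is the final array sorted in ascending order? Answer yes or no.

After 1 (swap(2, 8)): [6, 4, 3, 1, 5, 2, 8, 0, 7]
After 2 (rotate_left(5, 8, k=3)): [6, 4, 3, 1, 5, 7, 2, 8, 0]
After 3 (rotate_left(2, 4, k=1)): [6, 4, 1, 5, 3, 7, 2, 8, 0]
After 4 (reverse(5, 7)): [6, 4, 1, 5, 3, 8, 2, 7, 0]
After 5 (swap(7, 4)): [6, 4, 1, 5, 7, 8, 2, 3, 0]
After 6 (rotate_left(0, 5, k=4)): [7, 8, 6, 4, 1, 5, 2, 3, 0]
After 7 (swap(1, 0)): [8, 7, 6, 4, 1, 5, 2, 3, 0]
After 8 (swap(3, 7)): [8, 7, 6, 3, 1, 5, 2, 4, 0]
After 9 (swap(7, 1)): [8, 4, 6, 3, 1, 5, 2, 7, 0]
After 10 (swap(0, 8)): [0, 4, 6, 3, 1, 5, 2, 7, 8]
After 11 (swap(1, 4)): [0, 1, 6, 3, 4, 5, 2, 7, 8]
After 12 (swap(2, 6)): [0, 1, 2, 3, 4, 5, 6, 7, 8]

Answer: yes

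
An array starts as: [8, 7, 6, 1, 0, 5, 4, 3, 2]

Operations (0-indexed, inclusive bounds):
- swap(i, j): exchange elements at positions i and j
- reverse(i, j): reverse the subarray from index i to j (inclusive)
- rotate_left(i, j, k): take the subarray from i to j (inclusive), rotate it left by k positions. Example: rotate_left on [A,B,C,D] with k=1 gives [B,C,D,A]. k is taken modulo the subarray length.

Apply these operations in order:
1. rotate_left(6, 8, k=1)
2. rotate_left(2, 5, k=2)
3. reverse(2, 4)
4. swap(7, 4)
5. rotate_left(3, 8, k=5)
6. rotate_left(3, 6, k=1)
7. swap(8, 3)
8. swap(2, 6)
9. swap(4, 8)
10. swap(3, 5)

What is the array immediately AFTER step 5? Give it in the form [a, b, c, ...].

Answer: [8, 7, 6, 4, 5, 2, 1, 3, 0]

Derivation:
After 1 (rotate_left(6, 8, k=1)): [8, 7, 6, 1, 0, 5, 3, 2, 4]
After 2 (rotate_left(2, 5, k=2)): [8, 7, 0, 5, 6, 1, 3, 2, 4]
After 3 (reverse(2, 4)): [8, 7, 6, 5, 0, 1, 3, 2, 4]
After 4 (swap(7, 4)): [8, 7, 6, 5, 2, 1, 3, 0, 4]
After 5 (rotate_left(3, 8, k=5)): [8, 7, 6, 4, 5, 2, 1, 3, 0]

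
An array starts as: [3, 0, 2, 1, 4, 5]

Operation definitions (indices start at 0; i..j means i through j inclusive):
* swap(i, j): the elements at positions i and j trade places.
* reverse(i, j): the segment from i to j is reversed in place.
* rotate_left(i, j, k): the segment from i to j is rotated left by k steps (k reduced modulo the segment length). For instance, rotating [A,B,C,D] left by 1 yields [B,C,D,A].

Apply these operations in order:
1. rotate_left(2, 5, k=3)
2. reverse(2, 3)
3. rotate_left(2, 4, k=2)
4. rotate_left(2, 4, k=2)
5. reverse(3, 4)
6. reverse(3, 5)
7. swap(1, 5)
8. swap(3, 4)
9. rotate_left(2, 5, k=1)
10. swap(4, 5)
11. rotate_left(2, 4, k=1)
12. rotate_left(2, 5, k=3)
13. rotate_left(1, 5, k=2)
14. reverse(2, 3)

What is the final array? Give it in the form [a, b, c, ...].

Answer: [3, 4, 1, 5, 2, 0]

Derivation:
After 1 (rotate_left(2, 5, k=3)): [3, 0, 5, 2, 1, 4]
After 2 (reverse(2, 3)): [3, 0, 2, 5, 1, 4]
After 3 (rotate_left(2, 4, k=2)): [3, 0, 1, 2, 5, 4]
After 4 (rotate_left(2, 4, k=2)): [3, 0, 5, 1, 2, 4]
After 5 (reverse(3, 4)): [3, 0, 5, 2, 1, 4]
After 6 (reverse(3, 5)): [3, 0, 5, 4, 1, 2]
After 7 (swap(1, 5)): [3, 2, 5, 4, 1, 0]
After 8 (swap(3, 4)): [3, 2, 5, 1, 4, 0]
After 9 (rotate_left(2, 5, k=1)): [3, 2, 1, 4, 0, 5]
After 10 (swap(4, 5)): [3, 2, 1, 4, 5, 0]
After 11 (rotate_left(2, 4, k=1)): [3, 2, 4, 5, 1, 0]
After 12 (rotate_left(2, 5, k=3)): [3, 2, 0, 4, 5, 1]
After 13 (rotate_left(1, 5, k=2)): [3, 4, 5, 1, 2, 0]
After 14 (reverse(2, 3)): [3, 4, 1, 5, 2, 0]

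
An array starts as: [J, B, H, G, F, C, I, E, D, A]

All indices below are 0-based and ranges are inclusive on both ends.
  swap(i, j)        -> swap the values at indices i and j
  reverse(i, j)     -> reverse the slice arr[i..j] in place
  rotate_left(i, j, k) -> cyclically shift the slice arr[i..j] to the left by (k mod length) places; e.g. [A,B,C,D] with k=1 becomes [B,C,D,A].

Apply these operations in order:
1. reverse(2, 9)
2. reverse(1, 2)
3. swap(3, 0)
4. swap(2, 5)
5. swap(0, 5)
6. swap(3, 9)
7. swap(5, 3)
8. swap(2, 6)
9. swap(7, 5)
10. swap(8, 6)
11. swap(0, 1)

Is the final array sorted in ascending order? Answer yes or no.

Answer: yes

Derivation:
After 1 (reverse(2, 9)): [J, B, A, D, E, I, C, F, G, H]
After 2 (reverse(1, 2)): [J, A, B, D, E, I, C, F, G, H]
After 3 (swap(3, 0)): [D, A, B, J, E, I, C, F, G, H]
After 4 (swap(2, 5)): [D, A, I, J, E, B, C, F, G, H]
After 5 (swap(0, 5)): [B, A, I, J, E, D, C, F, G, H]
After 6 (swap(3, 9)): [B, A, I, H, E, D, C, F, G, J]
After 7 (swap(5, 3)): [B, A, I, D, E, H, C, F, G, J]
After 8 (swap(2, 6)): [B, A, C, D, E, H, I, F, G, J]
After 9 (swap(7, 5)): [B, A, C, D, E, F, I, H, G, J]
After 10 (swap(8, 6)): [B, A, C, D, E, F, G, H, I, J]
After 11 (swap(0, 1)): [A, B, C, D, E, F, G, H, I, J]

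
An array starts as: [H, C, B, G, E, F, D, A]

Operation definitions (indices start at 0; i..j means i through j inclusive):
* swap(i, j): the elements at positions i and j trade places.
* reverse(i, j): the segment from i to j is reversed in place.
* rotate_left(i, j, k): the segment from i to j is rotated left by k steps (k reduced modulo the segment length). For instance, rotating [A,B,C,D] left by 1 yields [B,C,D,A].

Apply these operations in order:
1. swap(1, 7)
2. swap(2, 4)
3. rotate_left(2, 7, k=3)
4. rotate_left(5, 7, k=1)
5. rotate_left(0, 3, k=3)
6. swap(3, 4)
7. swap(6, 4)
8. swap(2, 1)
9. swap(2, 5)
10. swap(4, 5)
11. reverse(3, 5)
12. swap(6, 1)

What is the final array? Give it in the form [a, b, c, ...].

After 1 (swap(1, 7)): [H, A, B, G, E, F, D, C]
After 2 (swap(2, 4)): [H, A, E, G, B, F, D, C]
After 3 (rotate_left(2, 7, k=3)): [H, A, F, D, C, E, G, B]
After 4 (rotate_left(5, 7, k=1)): [H, A, F, D, C, G, B, E]
After 5 (rotate_left(0, 3, k=3)): [D, H, A, F, C, G, B, E]
After 6 (swap(3, 4)): [D, H, A, C, F, G, B, E]
After 7 (swap(6, 4)): [D, H, A, C, B, G, F, E]
After 8 (swap(2, 1)): [D, A, H, C, B, G, F, E]
After 9 (swap(2, 5)): [D, A, G, C, B, H, F, E]
After 10 (swap(4, 5)): [D, A, G, C, H, B, F, E]
After 11 (reverse(3, 5)): [D, A, G, B, H, C, F, E]
After 12 (swap(6, 1)): [D, F, G, B, H, C, A, E]

Answer: [D, F, G, B, H, C, A, E]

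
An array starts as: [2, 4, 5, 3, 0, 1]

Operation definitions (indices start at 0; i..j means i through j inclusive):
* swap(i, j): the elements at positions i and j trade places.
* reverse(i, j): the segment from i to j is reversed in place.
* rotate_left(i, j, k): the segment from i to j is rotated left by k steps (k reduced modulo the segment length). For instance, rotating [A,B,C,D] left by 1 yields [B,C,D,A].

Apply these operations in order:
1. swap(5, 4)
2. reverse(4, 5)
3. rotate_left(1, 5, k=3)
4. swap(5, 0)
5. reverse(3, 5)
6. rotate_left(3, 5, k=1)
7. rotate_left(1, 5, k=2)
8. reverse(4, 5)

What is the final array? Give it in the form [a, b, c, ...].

After 1 (swap(5, 4)): [2, 4, 5, 3, 1, 0]
After 2 (reverse(4, 5)): [2, 4, 5, 3, 0, 1]
After 3 (rotate_left(1, 5, k=3)): [2, 0, 1, 4, 5, 3]
After 4 (swap(5, 0)): [3, 0, 1, 4, 5, 2]
After 5 (reverse(3, 5)): [3, 0, 1, 2, 5, 4]
After 6 (rotate_left(3, 5, k=1)): [3, 0, 1, 5, 4, 2]
After 7 (rotate_left(1, 5, k=2)): [3, 5, 4, 2, 0, 1]
After 8 (reverse(4, 5)): [3, 5, 4, 2, 1, 0]

Answer: [3, 5, 4, 2, 1, 0]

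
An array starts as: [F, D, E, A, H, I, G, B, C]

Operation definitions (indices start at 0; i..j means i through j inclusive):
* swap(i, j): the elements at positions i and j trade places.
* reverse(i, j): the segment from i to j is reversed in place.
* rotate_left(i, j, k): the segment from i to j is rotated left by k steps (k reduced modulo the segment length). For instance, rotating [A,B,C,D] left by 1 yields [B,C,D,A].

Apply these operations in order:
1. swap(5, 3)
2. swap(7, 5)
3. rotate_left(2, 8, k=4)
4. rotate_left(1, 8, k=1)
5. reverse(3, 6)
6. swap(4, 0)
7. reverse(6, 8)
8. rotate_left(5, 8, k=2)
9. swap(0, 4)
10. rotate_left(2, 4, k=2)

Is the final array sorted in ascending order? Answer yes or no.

Answer: no

Derivation:
After 1 (swap(5, 3)): [F, D, E, I, H, A, G, B, C]
After 2 (swap(7, 5)): [F, D, E, I, H, B, G, A, C]
After 3 (rotate_left(2, 8, k=4)): [F, D, G, A, C, E, I, H, B]
After 4 (rotate_left(1, 8, k=1)): [F, G, A, C, E, I, H, B, D]
After 5 (reverse(3, 6)): [F, G, A, H, I, E, C, B, D]
After 6 (swap(4, 0)): [I, G, A, H, F, E, C, B, D]
After 7 (reverse(6, 8)): [I, G, A, H, F, E, D, B, C]
After 8 (rotate_left(5, 8, k=2)): [I, G, A, H, F, B, C, E, D]
After 9 (swap(0, 4)): [F, G, A, H, I, B, C, E, D]
After 10 (rotate_left(2, 4, k=2)): [F, G, I, A, H, B, C, E, D]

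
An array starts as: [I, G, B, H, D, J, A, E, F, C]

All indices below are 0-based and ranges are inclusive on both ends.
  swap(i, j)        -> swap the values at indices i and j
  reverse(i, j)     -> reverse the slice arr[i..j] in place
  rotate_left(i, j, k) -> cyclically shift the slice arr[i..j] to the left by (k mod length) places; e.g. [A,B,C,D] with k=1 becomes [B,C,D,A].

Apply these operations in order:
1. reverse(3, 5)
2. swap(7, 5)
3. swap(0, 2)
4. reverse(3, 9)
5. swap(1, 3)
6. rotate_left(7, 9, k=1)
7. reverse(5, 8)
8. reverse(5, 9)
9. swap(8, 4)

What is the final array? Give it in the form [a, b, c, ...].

Answer: [B, C, I, G, D, E, H, A, F, J]

Derivation:
After 1 (reverse(3, 5)): [I, G, B, J, D, H, A, E, F, C]
After 2 (swap(7, 5)): [I, G, B, J, D, E, A, H, F, C]
After 3 (swap(0, 2)): [B, G, I, J, D, E, A, H, F, C]
After 4 (reverse(3, 9)): [B, G, I, C, F, H, A, E, D, J]
After 5 (swap(1, 3)): [B, C, I, G, F, H, A, E, D, J]
After 6 (rotate_left(7, 9, k=1)): [B, C, I, G, F, H, A, D, J, E]
After 7 (reverse(5, 8)): [B, C, I, G, F, J, D, A, H, E]
After 8 (reverse(5, 9)): [B, C, I, G, F, E, H, A, D, J]
After 9 (swap(8, 4)): [B, C, I, G, D, E, H, A, F, J]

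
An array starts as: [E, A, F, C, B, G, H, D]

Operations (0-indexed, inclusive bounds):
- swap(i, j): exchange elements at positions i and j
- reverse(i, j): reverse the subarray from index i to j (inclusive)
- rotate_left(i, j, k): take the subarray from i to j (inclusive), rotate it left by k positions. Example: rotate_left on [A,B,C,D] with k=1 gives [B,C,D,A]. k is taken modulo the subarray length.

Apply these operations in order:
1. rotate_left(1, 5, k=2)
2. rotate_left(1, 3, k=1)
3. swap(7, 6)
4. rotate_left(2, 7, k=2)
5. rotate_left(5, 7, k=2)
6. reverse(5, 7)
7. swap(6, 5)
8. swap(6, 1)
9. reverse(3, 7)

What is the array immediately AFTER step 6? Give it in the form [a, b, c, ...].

Answer: [E, B, A, F, D, G, H, C]

Derivation:
After 1 (rotate_left(1, 5, k=2)): [E, C, B, G, A, F, H, D]
After 2 (rotate_left(1, 3, k=1)): [E, B, G, C, A, F, H, D]
After 3 (swap(7, 6)): [E, B, G, C, A, F, D, H]
After 4 (rotate_left(2, 7, k=2)): [E, B, A, F, D, H, G, C]
After 5 (rotate_left(5, 7, k=2)): [E, B, A, F, D, C, H, G]
After 6 (reverse(5, 7)): [E, B, A, F, D, G, H, C]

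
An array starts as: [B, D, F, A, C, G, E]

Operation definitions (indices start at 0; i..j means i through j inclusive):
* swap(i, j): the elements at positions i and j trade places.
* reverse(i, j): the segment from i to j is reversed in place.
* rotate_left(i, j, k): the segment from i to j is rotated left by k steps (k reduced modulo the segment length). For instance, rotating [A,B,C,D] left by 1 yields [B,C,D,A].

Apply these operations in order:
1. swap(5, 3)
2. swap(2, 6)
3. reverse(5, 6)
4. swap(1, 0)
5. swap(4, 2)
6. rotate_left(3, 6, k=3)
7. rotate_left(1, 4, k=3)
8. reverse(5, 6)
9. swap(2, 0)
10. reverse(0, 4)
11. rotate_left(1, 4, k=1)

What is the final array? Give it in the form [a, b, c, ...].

After 1 (swap(5, 3)): [B, D, F, G, C, A, E]
After 2 (swap(2, 6)): [B, D, E, G, C, A, F]
After 3 (reverse(5, 6)): [B, D, E, G, C, F, A]
After 4 (swap(1, 0)): [D, B, E, G, C, F, A]
After 5 (swap(4, 2)): [D, B, C, G, E, F, A]
After 6 (rotate_left(3, 6, k=3)): [D, B, C, A, G, E, F]
After 7 (rotate_left(1, 4, k=3)): [D, G, B, C, A, E, F]
After 8 (reverse(5, 6)): [D, G, B, C, A, F, E]
After 9 (swap(2, 0)): [B, G, D, C, A, F, E]
After 10 (reverse(0, 4)): [A, C, D, G, B, F, E]
After 11 (rotate_left(1, 4, k=1)): [A, D, G, B, C, F, E]

Answer: [A, D, G, B, C, F, E]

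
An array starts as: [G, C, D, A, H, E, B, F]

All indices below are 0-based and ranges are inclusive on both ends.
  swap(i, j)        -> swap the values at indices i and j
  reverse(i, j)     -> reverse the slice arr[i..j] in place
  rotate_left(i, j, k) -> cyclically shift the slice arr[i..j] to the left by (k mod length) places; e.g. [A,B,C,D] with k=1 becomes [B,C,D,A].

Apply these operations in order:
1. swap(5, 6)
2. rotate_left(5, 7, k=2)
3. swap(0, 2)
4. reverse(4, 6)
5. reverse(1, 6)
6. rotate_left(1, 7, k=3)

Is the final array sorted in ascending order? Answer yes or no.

Answer: no

Derivation:
After 1 (swap(5, 6)): [G, C, D, A, H, B, E, F]
After 2 (rotate_left(5, 7, k=2)): [G, C, D, A, H, F, B, E]
After 3 (swap(0, 2)): [D, C, G, A, H, F, B, E]
After 4 (reverse(4, 6)): [D, C, G, A, B, F, H, E]
After 5 (reverse(1, 6)): [D, H, F, B, A, G, C, E]
After 6 (rotate_left(1, 7, k=3)): [D, A, G, C, E, H, F, B]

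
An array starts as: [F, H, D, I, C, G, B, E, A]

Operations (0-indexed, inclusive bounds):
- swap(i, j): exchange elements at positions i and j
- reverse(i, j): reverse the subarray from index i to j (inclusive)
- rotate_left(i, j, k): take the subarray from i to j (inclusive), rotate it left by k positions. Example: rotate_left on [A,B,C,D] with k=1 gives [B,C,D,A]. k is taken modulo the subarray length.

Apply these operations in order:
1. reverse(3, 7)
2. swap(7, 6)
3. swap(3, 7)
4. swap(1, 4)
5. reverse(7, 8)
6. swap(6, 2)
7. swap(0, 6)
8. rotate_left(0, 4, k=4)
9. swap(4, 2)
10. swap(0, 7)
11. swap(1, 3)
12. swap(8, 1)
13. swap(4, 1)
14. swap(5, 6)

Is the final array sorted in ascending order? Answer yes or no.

Answer: yes

Derivation:
After 1 (reverse(3, 7)): [F, H, D, E, B, G, C, I, A]
After 2 (swap(7, 6)): [F, H, D, E, B, G, I, C, A]
After 3 (swap(3, 7)): [F, H, D, C, B, G, I, E, A]
After 4 (swap(1, 4)): [F, B, D, C, H, G, I, E, A]
After 5 (reverse(7, 8)): [F, B, D, C, H, G, I, A, E]
After 6 (swap(6, 2)): [F, B, I, C, H, G, D, A, E]
After 7 (swap(0, 6)): [D, B, I, C, H, G, F, A, E]
After 8 (rotate_left(0, 4, k=4)): [H, D, B, I, C, G, F, A, E]
After 9 (swap(4, 2)): [H, D, C, I, B, G, F, A, E]
After 10 (swap(0, 7)): [A, D, C, I, B, G, F, H, E]
After 11 (swap(1, 3)): [A, I, C, D, B, G, F, H, E]
After 12 (swap(8, 1)): [A, E, C, D, B, G, F, H, I]
After 13 (swap(4, 1)): [A, B, C, D, E, G, F, H, I]
After 14 (swap(5, 6)): [A, B, C, D, E, F, G, H, I]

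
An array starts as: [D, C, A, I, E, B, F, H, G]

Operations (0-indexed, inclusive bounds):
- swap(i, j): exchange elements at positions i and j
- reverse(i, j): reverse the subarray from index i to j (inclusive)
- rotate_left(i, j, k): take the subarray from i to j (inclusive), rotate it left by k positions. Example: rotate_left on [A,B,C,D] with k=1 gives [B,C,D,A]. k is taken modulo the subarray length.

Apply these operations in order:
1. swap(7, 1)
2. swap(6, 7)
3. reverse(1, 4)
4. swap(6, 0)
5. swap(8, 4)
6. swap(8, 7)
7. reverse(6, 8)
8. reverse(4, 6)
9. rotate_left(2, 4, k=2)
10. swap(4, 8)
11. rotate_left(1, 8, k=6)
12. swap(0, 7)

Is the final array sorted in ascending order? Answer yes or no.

Answer: no

Derivation:
After 1 (swap(7, 1)): [D, H, A, I, E, B, F, C, G]
After 2 (swap(6, 7)): [D, H, A, I, E, B, C, F, G]
After 3 (reverse(1, 4)): [D, E, I, A, H, B, C, F, G]
After 4 (swap(6, 0)): [C, E, I, A, H, B, D, F, G]
After 5 (swap(8, 4)): [C, E, I, A, G, B, D, F, H]
After 6 (swap(8, 7)): [C, E, I, A, G, B, D, H, F]
After 7 (reverse(6, 8)): [C, E, I, A, G, B, F, H, D]
After 8 (reverse(4, 6)): [C, E, I, A, F, B, G, H, D]
After 9 (rotate_left(2, 4, k=2)): [C, E, F, I, A, B, G, H, D]
After 10 (swap(4, 8)): [C, E, F, I, D, B, G, H, A]
After 11 (rotate_left(1, 8, k=6)): [C, H, A, E, F, I, D, B, G]
After 12 (swap(0, 7)): [B, H, A, E, F, I, D, C, G]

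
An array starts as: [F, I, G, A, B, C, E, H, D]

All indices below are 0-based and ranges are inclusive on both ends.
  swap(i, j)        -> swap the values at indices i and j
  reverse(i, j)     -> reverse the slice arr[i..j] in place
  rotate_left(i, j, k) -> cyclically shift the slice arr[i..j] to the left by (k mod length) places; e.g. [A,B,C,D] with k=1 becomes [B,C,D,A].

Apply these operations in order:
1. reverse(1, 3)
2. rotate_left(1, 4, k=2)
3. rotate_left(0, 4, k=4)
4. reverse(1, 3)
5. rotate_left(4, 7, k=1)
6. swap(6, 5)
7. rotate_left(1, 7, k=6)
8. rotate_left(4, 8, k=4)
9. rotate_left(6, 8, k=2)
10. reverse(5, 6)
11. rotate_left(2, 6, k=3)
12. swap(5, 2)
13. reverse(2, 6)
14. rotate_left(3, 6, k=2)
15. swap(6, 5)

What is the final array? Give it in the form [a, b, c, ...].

After 1 (reverse(1, 3)): [F, A, G, I, B, C, E, H, D]
After 2 (rotate_left(1, 4, k=2)): [F, I, B, A, G, C, E, H, D]
After 3 (rotate_left(0, 4, k=4)): [G, F, I, B, A, C, E, H, D]
After 4 (reverse(1, 3)): [G, B, I, F, A, C, E, H, D]
After 5 (rotate_left(4, 7, k=1)): [G, B, I, F, C, E, H, A, D]
After 6 (swap(6, 5)): [G, B, I, F, C, H, E, A, D]
After 7 (rotate_left(1, 7, k=6)): [G, A, B, I, F, C, H, E, D]
After 8 (rotate_left(4, 8, k=4)): [G, A, B, I, D, F, C, H, E]
After 9 (rotate_left(6, 8, k=2)): [G, A, B, I, D, F, E, C, H]
After 10 (reverse(5, 6)): [G, A, B, I, D, E, F, C, H]
After 11 (rotate_left(2, 6, k=3)): [G, A, E, F, B, I, D, C, H]
After 12 (swap(5, 2)): [G, A, I, F, B, E, D, C, H]
After 13 (reverse(2, 6)): [G, A, D, E, B, F, I, C, H]
After 14 (rotate_left(3, 6, k=2)): [G, A, D, F, I, E, B, C, H]
After 15 (swap(6, 5)): [G, A, D, F, I, B, E, C, H]

Answer: [G, A, D, F, I, B, E, C, H]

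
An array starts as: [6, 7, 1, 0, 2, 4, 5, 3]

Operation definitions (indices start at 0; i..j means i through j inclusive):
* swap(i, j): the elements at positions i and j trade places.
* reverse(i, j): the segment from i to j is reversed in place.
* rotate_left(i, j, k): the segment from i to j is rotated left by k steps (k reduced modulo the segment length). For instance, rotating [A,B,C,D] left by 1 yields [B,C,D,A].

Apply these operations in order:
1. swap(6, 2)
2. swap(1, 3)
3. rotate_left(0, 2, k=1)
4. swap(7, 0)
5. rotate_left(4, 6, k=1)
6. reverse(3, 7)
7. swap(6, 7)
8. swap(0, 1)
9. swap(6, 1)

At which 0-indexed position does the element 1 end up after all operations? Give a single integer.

Answer: 5

Derivation:
After 1 (swap(6, 2)): [6, 7, 5, 0, 2, 4, 1, 3]
After 2 (swap(1, 3)): [6, 0, 5, 7, 2, 4, 1, 3]
After 3 (rotate_left(0, 2, k=1)): [0, 5, 6, 7, 2, 4, 1, 3]
After 4 (swap(7, 0)): [3, 5, 6, 7, 2, 4, 1, 0]
After 5 (rotate_left(4, 6, k=1)): [3, 5, 6, 7, 4, 1, 2, 0]
After 6 (reverse(3, 7)): [3, 5, 6, 0, 2, 1, 4, 7]
After 7 (swap(6, 7)): [3, 5, 6, 0, 2, 1, 7, 4]
After 8 (swap(0, 1)): [5, 3, 6, 0, 2, 1, 7, 4]
After 9 (swap(6, 1)): [5, 7, 6, 0, 2, 1, 3, 4]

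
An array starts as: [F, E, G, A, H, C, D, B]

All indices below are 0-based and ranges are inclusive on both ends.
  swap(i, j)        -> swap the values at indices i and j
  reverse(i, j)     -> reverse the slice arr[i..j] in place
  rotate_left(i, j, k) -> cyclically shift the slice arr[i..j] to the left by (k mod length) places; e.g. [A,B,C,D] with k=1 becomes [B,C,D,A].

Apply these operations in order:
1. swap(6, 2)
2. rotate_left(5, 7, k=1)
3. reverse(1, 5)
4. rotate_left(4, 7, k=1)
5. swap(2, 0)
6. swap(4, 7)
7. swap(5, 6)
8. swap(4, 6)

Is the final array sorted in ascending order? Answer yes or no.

Answer: no

Derivation:
After 1 (swap(6, 2)): [F, E, D, A, H, C, G, B]
After 2 (rotate_left(5, 7, k=1)): [F, E, D, A, H, G, B, C]
After 3 (reverse(1, 5)): [F, G, H, A, D, E, B, C]
After 4 (rotate_left(4, 7, k=1)): [F, G, H, A, E, B, C, D]
After 5 (swap(2, 0)): [H, G, F, A, E, B, C, D]
After 6 (swap(4, 7)): [H, G, F, A, D, B, C, E]
After 7 (swap(5, 6)): [H, G, F, A, D, C, B, E]
After 8 (swap(4, 6)): [H, G, F, A, B, C, D, E]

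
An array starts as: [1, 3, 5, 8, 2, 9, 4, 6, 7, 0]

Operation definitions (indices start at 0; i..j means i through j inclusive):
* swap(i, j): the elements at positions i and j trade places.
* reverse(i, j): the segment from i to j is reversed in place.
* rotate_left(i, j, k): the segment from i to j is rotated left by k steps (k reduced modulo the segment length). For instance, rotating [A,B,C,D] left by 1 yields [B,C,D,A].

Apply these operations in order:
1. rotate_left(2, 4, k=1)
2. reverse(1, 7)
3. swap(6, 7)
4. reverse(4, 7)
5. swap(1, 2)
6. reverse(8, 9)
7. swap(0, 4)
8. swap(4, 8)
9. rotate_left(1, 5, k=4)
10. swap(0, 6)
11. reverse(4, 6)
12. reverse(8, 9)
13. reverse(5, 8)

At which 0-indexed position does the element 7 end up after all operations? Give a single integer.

After 1 (rotate_left(2, 4, k=1)): [1, 3, 8, 2, 5, 9, 4, 6, 7, 0]
After 2 (reverse(1, 7)): [1, 6, 4, 9, 5, 2, 8, 3, 7, 0]
After 3 (swap(6, 7)): [1, 6, 4, 9, 5, 2, 3, 8, 7, 0]
After 4 (reverse(4, 7)): [1, 6, 4, 9, 8, 3, 2, 5, 7, 0]
After 5 (swap(1, 2)): [1, 4, 6, 9, 8, 3, 2, 5, 7, 0]
After 6 (reverse(8, 9)): [1, 4, 6, 9, 8, 3, 2, 5, 0, 7]
After 7 (swap(0, 4)): [8, 4, 6, 9, 1, 3, 2, 5, 0, 7]
After 8 (swap(4, 8)): [8, 4, 6, 9, 0, 3, 2, 5, 1, 7]
After 9 (rotate_left(1, 5, k=4)): [8, 3, 4, 6, 9, 0, 2, 5, 1, 7]
After 10 (swap(0, 6)): [2, 3, 4, 6, 9, 0, 8, 5, 1, 7]
After 11 (reverse(4, 6)): [2, 3, 4, 6, 8, 0, 9, 5, 1, 7]
After 12 (reverse(8, 9)): [2, 3, 4, 6, 8, 0, 9, 5, 7, 1]
After 13 (reverse(5, 8)): [2, 3, 4, 6, 8, 7, 5, 9, 0, 1]

Answer: 5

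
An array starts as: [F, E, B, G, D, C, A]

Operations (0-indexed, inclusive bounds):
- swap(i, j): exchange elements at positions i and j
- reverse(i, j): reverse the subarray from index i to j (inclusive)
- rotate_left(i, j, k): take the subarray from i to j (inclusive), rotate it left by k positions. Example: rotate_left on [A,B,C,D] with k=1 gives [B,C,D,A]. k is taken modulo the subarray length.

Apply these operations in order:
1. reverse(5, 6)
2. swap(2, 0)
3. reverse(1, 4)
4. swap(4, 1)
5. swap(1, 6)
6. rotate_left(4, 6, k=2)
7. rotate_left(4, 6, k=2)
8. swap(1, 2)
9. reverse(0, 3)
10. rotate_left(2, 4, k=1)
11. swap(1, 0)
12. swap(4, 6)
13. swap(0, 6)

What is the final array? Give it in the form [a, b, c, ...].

After 1 (reverse(5, 6)): [F, E, B, G, D, A, C]
After 2 (swap(2, 0)): [B, E, F, G, D, A, C]
After 3 (reverse(1, 4)): [B, D, G, F, E, A, C]
After 4 (swap(4, 1)): [B, E, G, F, D, A, C]
After 5 (swap(1, 6)): [B, C, G, F, D, A, E]
After 6 (rotate_left(4, 6, k=2)): [B, C, G, F, E, D, A]
After 7 (rotate_left(4, 6, k=2)): [B, C, G, F, A, E, D]
After 8 (swap(1, 2)): [B, G, C, F, A, E, D]
After 9 (reverse(0, 3)): [F, C, G, B, A, E, D]
After 10 (rotate_left(2, 4, k=1)): [F, C, B, A, G, E, D]
After 11 (swap(1, 0)): [C, F, B, A, G, E, D]
After 12 (swap(4, 6)): [C, F, B, A, D, E, G]
After 13 (swap(0, 6)): [G, F, B, A, D, E, C]

Answer: [G, F, B, A, D, E, C]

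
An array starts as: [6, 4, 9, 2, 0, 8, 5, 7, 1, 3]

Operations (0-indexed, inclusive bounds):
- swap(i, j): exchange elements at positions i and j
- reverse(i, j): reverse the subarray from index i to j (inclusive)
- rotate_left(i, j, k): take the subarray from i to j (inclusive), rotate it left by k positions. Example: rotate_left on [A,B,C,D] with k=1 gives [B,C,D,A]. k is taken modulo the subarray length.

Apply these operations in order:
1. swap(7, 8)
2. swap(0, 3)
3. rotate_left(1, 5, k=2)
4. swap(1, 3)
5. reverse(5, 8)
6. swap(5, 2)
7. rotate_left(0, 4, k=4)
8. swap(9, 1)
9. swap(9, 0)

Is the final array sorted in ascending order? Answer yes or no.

Answer: no

Derivation:
After 1 (swap(7, 8)): [6, 4, 9, 2, 0, 8, 5, 1, 7, 3]
After 2 (swap(0, 3)): [2, 4, 9, 6, 0, 8, 5, 1, 7, 3]
After 3 (rotate_left(1, 5, k=2)): [2, 6, 0, 8, 4, 9, 5, 1, 7, 3]
After 4 (swap(1, 3)): [2, 8, 0, 6, 4, 9, 5, 1, 7, 3]
After 5 (reverse(5, 8)): [2, 8, 0, 6, 4, 7, 1, 5, 9, 3]
After 6 (swap(5, 2)): [2, 8, 7, 6, 4, 0, 1, 5, 9, 3]
After 7 (rotate_left(0, 4, k=4)): [4, 2, 8, 7, 6, 0, 1, 5, 9, 3]
After 8 (swap(9, 1)): [4, 3, 8, 7, 6, 0, 1, 5, 9, 2]
After 9 (swap(9, 0)): [2, 3, 8, 7, 6, 0, 1, 5, 9, 4]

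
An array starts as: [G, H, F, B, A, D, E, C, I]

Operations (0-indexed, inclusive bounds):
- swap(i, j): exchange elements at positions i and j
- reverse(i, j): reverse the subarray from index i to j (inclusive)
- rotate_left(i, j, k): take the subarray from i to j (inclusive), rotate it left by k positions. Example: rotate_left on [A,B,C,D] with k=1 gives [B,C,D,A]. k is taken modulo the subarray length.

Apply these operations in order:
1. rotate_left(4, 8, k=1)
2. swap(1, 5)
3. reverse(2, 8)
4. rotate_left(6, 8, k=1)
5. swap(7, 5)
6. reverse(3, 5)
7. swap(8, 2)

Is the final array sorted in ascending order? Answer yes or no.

After 1 (rotate_left(4, 8, k=1)): [G, H, F, B, D, E, C, I, A]
After 2 (swap(1, 5)): [G, E, F, B, D, H, C, I, A]
After 3 (reverse(2, 8)): [G, E, A, I, C, H, D, B, F]
After 4 (rotate_left(6, 8, k=1)): [G, E, A, I, C, H, B, F, D]
After 5 (swap(7, 5)): [G, E, A, I, C, F, B, H, D]
After 6 (reverse(3, 5)): [G, E, A, F, C, I, B, H, D]
After 7 (swap(8, 2)): [G, E, D, F, C, I, B, H, A]

Answer: no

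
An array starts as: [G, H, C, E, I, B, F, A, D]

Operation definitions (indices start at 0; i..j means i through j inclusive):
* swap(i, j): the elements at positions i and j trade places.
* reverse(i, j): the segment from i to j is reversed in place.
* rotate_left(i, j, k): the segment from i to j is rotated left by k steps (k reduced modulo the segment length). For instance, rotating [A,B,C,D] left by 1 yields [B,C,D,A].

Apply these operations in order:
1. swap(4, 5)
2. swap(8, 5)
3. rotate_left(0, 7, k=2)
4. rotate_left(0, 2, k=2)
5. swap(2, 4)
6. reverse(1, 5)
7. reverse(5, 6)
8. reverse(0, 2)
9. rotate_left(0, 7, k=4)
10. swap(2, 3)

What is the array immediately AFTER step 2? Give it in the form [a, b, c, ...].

Answer: [G, H, C, E, B, D, F, A, I]

Derivation:
After 1 (swap(4, 5)): [G, H, C, E, B, I, F, A, D]
After 2 (swap(8, 5)): [G, H, C, E, B, D, F, A, I]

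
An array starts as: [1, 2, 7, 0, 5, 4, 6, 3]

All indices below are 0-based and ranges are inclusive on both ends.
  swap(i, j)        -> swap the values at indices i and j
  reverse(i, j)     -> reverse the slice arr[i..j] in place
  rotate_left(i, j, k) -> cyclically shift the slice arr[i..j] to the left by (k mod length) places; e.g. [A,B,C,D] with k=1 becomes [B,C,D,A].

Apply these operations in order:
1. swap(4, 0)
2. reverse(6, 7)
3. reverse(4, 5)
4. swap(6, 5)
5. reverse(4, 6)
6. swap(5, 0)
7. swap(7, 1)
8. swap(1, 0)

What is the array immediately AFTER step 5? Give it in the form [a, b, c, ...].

After 1 (swap(4, 0)): [5, 2, 7, 0, 1, 4, 6, 3]
After 2 (reverse(6, 7)): [5, 2, 7, 0, 1, 4, 3, 6]
After 3 (reverse(4, 5)): [5, 2, 7, 0, 4, 1, 3, 6]
After 4 (swap(6, 5)): [5, 2, 7, 0, 4, 3, 1, 6]
After 5 (reverse(4, 6)): [5, 2, 7, 0, 1, 3, 4, 6]

Answer: [5, 2, 7, 0, 1, 3, 4, 6]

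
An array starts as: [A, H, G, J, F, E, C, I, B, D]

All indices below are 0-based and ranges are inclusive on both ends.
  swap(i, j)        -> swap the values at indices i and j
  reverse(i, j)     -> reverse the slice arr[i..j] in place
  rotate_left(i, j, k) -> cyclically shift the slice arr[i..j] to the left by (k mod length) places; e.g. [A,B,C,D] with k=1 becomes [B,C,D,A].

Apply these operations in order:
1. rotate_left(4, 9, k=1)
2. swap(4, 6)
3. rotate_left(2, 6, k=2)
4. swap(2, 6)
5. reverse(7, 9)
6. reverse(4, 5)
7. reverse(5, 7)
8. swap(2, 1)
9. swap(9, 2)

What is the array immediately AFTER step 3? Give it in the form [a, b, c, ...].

After 1 (rotate_left(4, 9, k=1)): [A, H, G, J, E, C, I, B, D, F]
After 2 (swap(4, 6)): [A, H, G, J, I, C, E, B, D, F]
After 3 (rotate_left(2, 6, k=2)): [A, H, I, C, E, G, J, B, D, F]

Answer: [A, H, I, C, E, G, J, B, D, F]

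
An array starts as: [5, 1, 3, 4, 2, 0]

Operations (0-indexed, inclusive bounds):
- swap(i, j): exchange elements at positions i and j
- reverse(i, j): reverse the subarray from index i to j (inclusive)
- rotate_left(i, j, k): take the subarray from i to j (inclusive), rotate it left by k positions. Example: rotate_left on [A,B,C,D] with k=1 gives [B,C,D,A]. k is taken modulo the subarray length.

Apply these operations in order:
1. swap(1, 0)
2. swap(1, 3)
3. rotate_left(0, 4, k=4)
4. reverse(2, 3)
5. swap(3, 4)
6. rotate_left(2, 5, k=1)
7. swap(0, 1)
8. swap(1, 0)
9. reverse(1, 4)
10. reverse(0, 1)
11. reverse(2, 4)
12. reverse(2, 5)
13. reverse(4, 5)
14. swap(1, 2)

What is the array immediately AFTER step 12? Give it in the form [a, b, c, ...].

Answer: [0, 2, 3, 4, 5, 1]

Derivation:
After 1 (swap(1, 0)): [1, 5, 3, 4, 2, 0]
After 2 (swap(1, 3)): [1, 4, 3, 5, 2, 0]
After 3 (rotate_left(0, 4, k=4)): [2, 1, 4, 3, 5, 0]
After 4 (reverse(2, 3)): [2, 1, 3, 4, 5, 0]
After 5 (swap(3, 4)): [2, 1, 3, 5, 4, 0]
After 6 (rotate_left(2, 5, k=1)): [2, 1, 5, 4, 0, 3]
After 7 (swap(0, 1)): [1, 2, 5, 4, 0, 3]
After 8 (swap(1, 0)): [2, 1, 5, 4, 0, 3]
After 9 (reverse(1, 4)): [2, 0, 4, 5, 1, 3]
After 10 (reverse(0, 1)): [0, 2, 4, 5, 1, 3]
After 11 (reverse(2, 4)): [0, 2, 1, 5, 4, 3]
After 12 (reverse(2, 5)): [0, 2, 3, 4, 5, 1]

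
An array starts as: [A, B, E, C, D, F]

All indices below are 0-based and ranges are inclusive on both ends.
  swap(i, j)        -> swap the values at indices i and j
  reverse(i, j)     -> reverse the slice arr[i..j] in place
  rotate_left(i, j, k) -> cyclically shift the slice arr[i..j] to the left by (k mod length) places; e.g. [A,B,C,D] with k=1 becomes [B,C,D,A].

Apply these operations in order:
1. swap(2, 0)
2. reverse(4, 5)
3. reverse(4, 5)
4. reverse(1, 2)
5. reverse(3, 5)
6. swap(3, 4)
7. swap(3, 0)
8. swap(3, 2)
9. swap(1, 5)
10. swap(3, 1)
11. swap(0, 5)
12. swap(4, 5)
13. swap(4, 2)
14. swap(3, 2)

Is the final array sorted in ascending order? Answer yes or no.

After 1 (swap(2, 0)): [E, B, A, C, D, F]
After 2 (reverse(4, 5)): [E, B, A, C, F, D]
After 3 (reverse(4, 5)): [E, B, A, C, D, F]
After 4 (reverse(1, 2)): [E, A, B, C, D, F]
After 5 (reverse(3, 5)): [E, A, B, F, D, C]
After 6 (swap(3, 4)): [E, A, B, D, F, C]
After 7 (swap(3, 0)): [D, A, B, E, F, C]
After 8 (swap(3, 2)): [D, A, E, B, F, C]
After 9 (swap(1, 5)): [D, C, E, B, F, A]
After 10 (swap(3, 1)): [D, B, E, C, F, A]
After 11 (swap(0, 5)): [A, B, E, C, F, D]
After 12 (swap(4, 5)): [A, B, E, C, D, F]
After 13 (swap(4, 2)): [A, B, D, C, E, F]
After 14 (swap(3, 2)): [A, B, C, D, E, F]

Answer: yes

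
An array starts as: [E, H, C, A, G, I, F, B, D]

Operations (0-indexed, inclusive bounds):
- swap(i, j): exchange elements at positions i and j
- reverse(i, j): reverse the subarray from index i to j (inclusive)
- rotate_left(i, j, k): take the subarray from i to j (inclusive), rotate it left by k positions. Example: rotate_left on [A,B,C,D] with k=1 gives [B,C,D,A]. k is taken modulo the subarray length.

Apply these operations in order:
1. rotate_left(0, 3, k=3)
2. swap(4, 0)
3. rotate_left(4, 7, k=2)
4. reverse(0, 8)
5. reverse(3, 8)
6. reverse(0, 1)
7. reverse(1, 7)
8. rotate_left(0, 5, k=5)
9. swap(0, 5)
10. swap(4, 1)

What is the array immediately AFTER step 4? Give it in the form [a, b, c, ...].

After 1 (rotate_left(0, 3, k=3)): [A, E, H, C, G, I, F, B, D]
After 2 (swap(4, 0)): [G, E, H, C, A, I, F, B, D]
After 3 (rotate_left(4, 7, k=2)): [G, E, H, C, F, B, A, I, D]
After 4 (reverse(0, 8)): [D, I, A, B, F, C, H, E, G]

Answer: [D, I, A, B, F, C, H, E, G]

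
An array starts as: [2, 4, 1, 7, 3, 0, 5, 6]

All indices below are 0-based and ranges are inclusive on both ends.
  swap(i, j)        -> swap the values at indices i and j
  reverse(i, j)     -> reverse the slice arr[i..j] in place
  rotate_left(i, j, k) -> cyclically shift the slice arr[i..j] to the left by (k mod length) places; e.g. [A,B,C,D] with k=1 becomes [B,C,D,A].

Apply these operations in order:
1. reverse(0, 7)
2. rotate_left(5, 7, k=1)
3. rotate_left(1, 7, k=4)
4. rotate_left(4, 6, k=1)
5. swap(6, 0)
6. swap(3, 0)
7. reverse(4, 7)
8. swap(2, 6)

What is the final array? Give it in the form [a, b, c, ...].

Answer: [1, 4, 3, 5, 7, 6, 2, 0]

Derivation:
After 1 (reverse(0, 7)): [6, 5, 0, 3, 7, 1, 4, 2]
After 2 (rotate_left(5, 7, k=1)): [6, 5, 0, 3, 7, 4, 2, 1]
After 3 (rotate_left(1, 7, k=4)): [6, 4, 2, 1, 5, 0, 3, 7]
After 4 (rotate_left(4, 6, k=1)): [6, 4, 2, 1, 0, 3, 5, 7]
After 5 (swap(6, 0)): [5, 4, 2, 1, 0, 3, 6, 7]
After 6 (swap(3, 0)): [1, 4, 2, 5, 0, 3, 6, 7]
After 7 (reverse(4, 7)): [1, 4, 2, 5, 7, 6, 3, 0]
After 8 (swap(2, 6)): [1, 4, 3, 5, 7, 6, 2, 0]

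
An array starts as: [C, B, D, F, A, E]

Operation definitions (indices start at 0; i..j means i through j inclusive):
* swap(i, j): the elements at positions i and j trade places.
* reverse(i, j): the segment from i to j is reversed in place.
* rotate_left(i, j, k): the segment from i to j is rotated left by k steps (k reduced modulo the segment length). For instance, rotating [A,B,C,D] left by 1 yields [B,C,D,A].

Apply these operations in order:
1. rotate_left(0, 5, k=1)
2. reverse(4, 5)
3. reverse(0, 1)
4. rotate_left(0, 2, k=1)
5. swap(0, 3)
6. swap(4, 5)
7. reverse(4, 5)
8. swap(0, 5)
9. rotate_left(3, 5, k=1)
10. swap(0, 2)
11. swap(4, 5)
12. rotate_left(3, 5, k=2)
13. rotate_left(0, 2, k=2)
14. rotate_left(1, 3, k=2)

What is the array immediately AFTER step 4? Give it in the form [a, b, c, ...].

Answer: [B, F, D, A, C, E]

Derivation:
After 1 (rotate_left(0, 5, k=1)): [B, D, F, A, E, C]
After 2 (reverse(4, 5)): [B, D, F, A, C, E]
After 3 (reverse(0, 1)): [D, B, F, A, C, E]
After 4 (rotate_left(0, 2, k=1)): [B, F, D, A, C, E]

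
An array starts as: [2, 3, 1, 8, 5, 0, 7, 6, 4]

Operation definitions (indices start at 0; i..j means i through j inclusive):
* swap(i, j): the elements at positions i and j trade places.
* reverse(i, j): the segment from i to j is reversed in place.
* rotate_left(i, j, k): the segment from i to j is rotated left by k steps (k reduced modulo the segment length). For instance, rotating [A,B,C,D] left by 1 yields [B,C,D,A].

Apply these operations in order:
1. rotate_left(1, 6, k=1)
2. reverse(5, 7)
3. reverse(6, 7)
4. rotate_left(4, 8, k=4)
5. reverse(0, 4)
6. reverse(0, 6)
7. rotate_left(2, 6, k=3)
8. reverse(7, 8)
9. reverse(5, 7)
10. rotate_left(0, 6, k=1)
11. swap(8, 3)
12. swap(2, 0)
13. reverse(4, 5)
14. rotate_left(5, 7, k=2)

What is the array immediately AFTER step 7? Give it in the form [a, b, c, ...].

After 1 (rotate_left(1, 6, k=1)): [2, 1, 8, 5, 0, 7, 3, 6, 4]
After 2 (reverse(5, 7)): [2, 1, 8, 5, 0, 6, 3, 7, 4]
After 3 (reverse(6, 7)): [2, 1, 8, 5, 0, 6, 7, 3, 4]
After 4 (rotate_left(4, 8, k=4)): [2, 1, 8, 5, 4, 0, 6, 7, 3]
After 5 (reverse(0, 4)): [4, 5, 8, 1, 2, 0, 6, 7, 3]
After 6 (reverse(0, 6)): [6, 0, 2, 1, 8, 5, 4, 7, 3]
After 7 (rotate_left(2, 6, k=3)): [6, 0, 5, 4, 2, 1, 8, 7, 3]

Answer: [6, 0, 5, 4, 2, 1, 8, 7, 3]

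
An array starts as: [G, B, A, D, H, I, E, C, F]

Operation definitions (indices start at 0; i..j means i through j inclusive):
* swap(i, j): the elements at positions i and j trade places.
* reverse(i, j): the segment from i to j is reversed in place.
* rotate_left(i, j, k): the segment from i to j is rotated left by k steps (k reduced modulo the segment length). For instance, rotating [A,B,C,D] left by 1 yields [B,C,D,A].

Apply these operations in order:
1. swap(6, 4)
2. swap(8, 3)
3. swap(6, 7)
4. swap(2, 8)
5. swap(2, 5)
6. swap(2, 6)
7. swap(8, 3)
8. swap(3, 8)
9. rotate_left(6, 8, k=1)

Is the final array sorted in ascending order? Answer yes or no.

Answer: no

Derivation:
After 1 (swap(6, 4)): [G, B, A, D, E, I, H, C, F]
After 2 (swap(8, 3)): [G, B, A, F, E, I, H, C, D]
After 3 (swap(6, 7)): [G, B, A, F, E, I, C, H, D]
After 4 (swap(2, 8)): [G, B, D, F, E, I, C, H, A]
After 5 (swap(2, 5)): [G, B, I, F, E, D, C, H, A]
After 6 (swap(2, 6)): [G, B, C, F, E, D, I, H, A]
After 7 (swap(8, 3)): [G, B, C, A, E, D, I, H, F]
After 8 (swap(3, 8)): [G, B, C, F, E, D, I, H, A]
After 9 (rotate_left(6, 8, k=1)): [G, B, C, F, E, D, H, A, I]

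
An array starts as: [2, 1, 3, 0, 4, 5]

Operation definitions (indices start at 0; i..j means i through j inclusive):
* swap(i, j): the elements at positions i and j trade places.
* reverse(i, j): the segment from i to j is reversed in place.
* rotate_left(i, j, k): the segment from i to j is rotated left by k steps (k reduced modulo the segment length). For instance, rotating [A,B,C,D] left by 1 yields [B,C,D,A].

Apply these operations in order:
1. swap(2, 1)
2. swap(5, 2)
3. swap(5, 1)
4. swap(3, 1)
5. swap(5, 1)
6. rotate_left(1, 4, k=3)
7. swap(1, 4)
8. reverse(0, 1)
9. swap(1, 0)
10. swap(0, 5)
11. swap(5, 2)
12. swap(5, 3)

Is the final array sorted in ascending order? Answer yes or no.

After 1 (swap(2, 1)): [2, 3, 1, 0, 4, 5]
After 2 (swap(5, 2)): [2, 3, 5, 0, 4, 1]
After 3 (swap(5, 1)): [2, 1, 5, 0, 4, 3]
After 4 (swap(3, 1)): [2, 0, 5, 1, 4, 3]
After 5 (swap(5, 1)): [2, 3, 5, 1, 4, 0]
After 6 (rotate_left(1, 4, k=3)): [2, 4, 3, 5, 1, 0]
After 7 (swap(1, 4)): [2, 1, 3, 5, 4, 0]
After 8 (reverse(0, 1)): [1, 2, 3, 5, 4, 0]
After 9 (swap(1, 0)): [2, 1, 3, 5, 4, 0]
After 10 (swap(0, 5)): [0, 1, 3, 5, 4, 2]
After 11 (swap(5, 2)): [0, 1, 2, 5, 4, 3]
After 12 (swap(5, 3)): [0, 1, 2, 3, 4, 5]

Answer: yes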